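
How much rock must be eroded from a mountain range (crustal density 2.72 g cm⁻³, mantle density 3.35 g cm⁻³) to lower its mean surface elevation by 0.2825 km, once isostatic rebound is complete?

Net drop Δ = e − u = e − e ρ_c/ρ_m = e (ρ_m − ρ_c)/ρ_m.
e = Δ ρ_m/(ρ_m − ρ_c) = 0.2825 km × 3.35/0.63 = 1.5 km.

1.5 km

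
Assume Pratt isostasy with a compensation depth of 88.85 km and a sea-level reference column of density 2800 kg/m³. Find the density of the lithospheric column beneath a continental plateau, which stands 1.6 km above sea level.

Pratt balance: ρ_ref D = ρ (D + h).
ρ = ρ_ref D/(D + h) = 2800 × 88.85 km/(88.85 km + 1.6 km) = 2750 kg/m³.

2750 kg/m³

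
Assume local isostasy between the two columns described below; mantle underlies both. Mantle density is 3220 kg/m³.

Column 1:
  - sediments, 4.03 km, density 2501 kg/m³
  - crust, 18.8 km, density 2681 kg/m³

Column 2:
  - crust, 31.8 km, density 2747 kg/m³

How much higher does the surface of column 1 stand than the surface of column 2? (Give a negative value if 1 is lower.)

For any compensation level in the mantle, the mantle terms cancel and isostasy reduces to e = (Σt_1 − Σt_2) − (Σ(ρt)_1 − Σ(ρt)_2) / ρ_m.
Σt_1 = 22.83 km; Σt_2 = 31.8 km; Σ(ρt)_1 = 60481.83; Σ(ρt)_2 = 87354.6 (in km·kg/m³).
e = (22.83 − 31.8) − (60481.83 − 87354.6) / 3220 = −0.624 km.

−0.624 km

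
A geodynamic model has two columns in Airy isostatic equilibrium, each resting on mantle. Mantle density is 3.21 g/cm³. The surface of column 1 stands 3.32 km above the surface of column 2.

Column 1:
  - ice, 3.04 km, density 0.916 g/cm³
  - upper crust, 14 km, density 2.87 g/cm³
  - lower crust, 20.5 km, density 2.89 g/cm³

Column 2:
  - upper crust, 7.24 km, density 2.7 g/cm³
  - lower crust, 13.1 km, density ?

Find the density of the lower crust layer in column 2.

Take the compensation level at the base of the deeper column (depth z_c below the surface of column 1) and equate Σ ρ_i t_i down to z_c; mantle fills any gap and the z_c terms cancel.
Column 1: 3.04×0.916 + 14×2.87 + 20.5×2.89 + (z_c − 37.54)×3.21
Column 2: 3.32×0 + 7.24×2.7 + 13.1×ρ + (z_c − 3.32 − 20.34)×3.21
The z_c×3.21 term appears on both sides and cancels. Collect the known terms of each column as K = Σ(ρt)_known − 3.21 × (depth of known layers): K_1 = 102.20964 − 3.21×37.54 = −18.29376; K_2 = 19.548 − 3.21×(3.32 + 20.34) = −56.4006.
Balance: K_1 = K_2 + 13.1×ρ, so ρ = (K_1 − K_2)/13.1 = 38.1068/13.1 = 2.91 g/cm³.

2.91 g/cm³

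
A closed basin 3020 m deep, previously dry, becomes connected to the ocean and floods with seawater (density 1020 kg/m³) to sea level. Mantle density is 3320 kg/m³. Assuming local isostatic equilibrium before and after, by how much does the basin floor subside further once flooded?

1340 m

After flooding the water column is d + s deep. Its weight must equal the weight of mantle displaced by the extra subsidence s: (d + s) ρ_w = s ρ_m.
s = d ρ_w / (ρ_m − ρ_w) = 3020 m × 1020/(3320 − 1020) = 1340 m.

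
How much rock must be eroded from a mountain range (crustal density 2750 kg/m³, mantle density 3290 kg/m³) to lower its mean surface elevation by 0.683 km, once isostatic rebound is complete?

Net drop Δ = e − u = e − e ρ_c/ρ_m = e (ρ_m − ρ_c)/ρ_m.
e = Δ ρ_m/(ρ_m − ρ_c) = 0.683 km × 3290/540 = 4.16 km.

4.16 km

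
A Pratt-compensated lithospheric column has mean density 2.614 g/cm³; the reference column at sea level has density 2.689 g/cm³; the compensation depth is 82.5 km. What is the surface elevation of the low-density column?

ρ_ref D = ρ (D + h) → h = D (ρ_ref − ρ)/ρ.
h = 82.5 km × (2.689 − 2.614)/2.614 = 2.37 km.

2.37 km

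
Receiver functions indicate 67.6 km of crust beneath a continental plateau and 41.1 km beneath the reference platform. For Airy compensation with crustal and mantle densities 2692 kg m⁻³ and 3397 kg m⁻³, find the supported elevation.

Excess crust Δ = 67.6 km − 41.1 km = 26.5 km, split between elevation h and root r with h + r = Δ.
Airy balance ρ_c h = (ρ_m − ρ_c) r gives r = h ρ_c/(ρ_m − ρ_c), so h (1 + ρ_c/(ρ_m − ρ_c)) = Δ, i.e. h = Δ (ρ_m − ρ_c)/ρ_m.
h = 26.5 km × 705/3397 = 5.5 km.

5.5 km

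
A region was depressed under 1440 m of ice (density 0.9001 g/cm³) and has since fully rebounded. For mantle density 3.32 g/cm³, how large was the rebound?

Removing the load lets mantle flow back in; uplift u satisfies ρ_ice t = ρ_m u.
u = t ρ_ice/ρ_m = 1440 m × 0.9001/3.32 = 390 m.

390 m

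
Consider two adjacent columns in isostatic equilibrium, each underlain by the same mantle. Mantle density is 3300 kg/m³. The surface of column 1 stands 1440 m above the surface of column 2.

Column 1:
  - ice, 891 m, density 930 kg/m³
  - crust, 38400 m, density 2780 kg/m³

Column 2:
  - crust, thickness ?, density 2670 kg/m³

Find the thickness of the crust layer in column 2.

Take the compensation level at the base of the deeper column (depth z_c below the surface of column 1) and equate Σ ρ_i t_i down to z_c; mantle fills any gap and the z_c terms cancel.
Column 1: 891×930 + 38400×2780 + (z_c − 39291)×3300
Column 2: 1440×0 + x×2670 + (z_c − 1440 − 0 − x)×3300
The z_c×3300 term appears on both sides and cancels. Collect the known terms of each column as K = Σ(ρt)_known − 3300 × (depth of known layers): K_1 = 107580630 − 3300×39291 = −22079670; K_2 = 0 − 3300×(1440 + 0) = −4752000.
Balance: K_1 = K_2 − x×(3300 − 2670), so x = (K_2 − K_1)/(3300 − 2670) = 17327700/630 = 27500 m.

27500 m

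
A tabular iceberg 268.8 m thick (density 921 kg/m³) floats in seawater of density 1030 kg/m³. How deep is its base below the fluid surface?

240 m

Draft d = t ρ_obj/ρ_fluid = 268.8 m × 921/1030 = 240 m.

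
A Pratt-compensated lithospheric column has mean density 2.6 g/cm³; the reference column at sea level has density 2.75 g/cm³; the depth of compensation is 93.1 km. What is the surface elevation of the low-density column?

5.37 km

ρ_ref D = ρ (D + h) → h = D (ρ_ref − ρ)/ρ.
h = 93.1 km × (2.75 − 2.6)/2.6 = 5.37 km.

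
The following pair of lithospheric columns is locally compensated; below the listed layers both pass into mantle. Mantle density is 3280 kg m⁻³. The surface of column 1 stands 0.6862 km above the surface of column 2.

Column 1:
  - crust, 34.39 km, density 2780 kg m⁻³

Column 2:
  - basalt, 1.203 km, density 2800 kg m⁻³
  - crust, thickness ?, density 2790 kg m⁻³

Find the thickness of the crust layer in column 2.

Take the compensation level at the base of the deeper column (depth z_c below the surface of column 1) and equate Σ ρ_i t_i down to z_c; mantle fills any gap and the z_c terms cancel.
Column 1: 34.39×2780 + (z_c − 34.39)×3280
Column 2: 0.6862×0 + 1.203×2800 + x×2790 + (z_c − 0.6862 − 1.203 − x)×3280
The z_c×3280 term appears on both sides and cancels. Collect the known terms of each column as K = Σ(ρt)_known − 3280 × (depth of known layers): K_1 = 95604.2 − 3280×34.39 = −17195; K_2 = 3368.4 − 3280×(0.6862 + 1.203) = −2828.176.
Balance: K_1 = K_2 − x×(3280 − 2790), so x = (K_2 − K_1)/(3280 − 2790) = 14366.8/490 = 29.3 km.

29.3 km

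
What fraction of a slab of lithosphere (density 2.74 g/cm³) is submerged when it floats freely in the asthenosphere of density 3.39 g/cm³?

Submerged fraction = ρ_obj/ρ_fluid = 2.74/3.39 = 80.8%.

80.8%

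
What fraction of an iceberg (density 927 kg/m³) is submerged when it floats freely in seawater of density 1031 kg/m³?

Submerged fraction = ρ_obj/ρ_fluid = 927/1031 = 89.9%.

89.9%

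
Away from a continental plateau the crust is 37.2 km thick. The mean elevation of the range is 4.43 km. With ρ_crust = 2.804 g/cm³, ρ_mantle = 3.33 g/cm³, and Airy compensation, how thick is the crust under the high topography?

Root depth r = h ρ_c / (ρ_m − ρ_c) = 4.43 km × 2.804 / 0.526 = 23.62 km.
Total thickness = T + h + r = 37.2 km + 4.43 km + 23.62 km = 65.2 km.

65.2 km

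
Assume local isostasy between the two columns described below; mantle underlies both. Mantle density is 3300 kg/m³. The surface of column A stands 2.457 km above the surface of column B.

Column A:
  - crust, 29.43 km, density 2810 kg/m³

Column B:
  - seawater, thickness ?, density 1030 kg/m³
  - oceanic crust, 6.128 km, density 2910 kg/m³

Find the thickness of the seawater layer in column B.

Take the compensation level at the base of the deeper column (depth z_c below the surface of column A) and equate Σ ρ_i t_i down to z_c; mantle fills any gap and the z_c terms cancel.
Column A: 29.43×2810 + (z_c − 29.43)×3300
Column B: 2.457×0 + x×1030 + 6.128×2910 + (z_c − 2.457 − 6.128 − x)×3300
The z_c×3300 term appears on both sides and cancels. Collect the known terms of each column as K = Σ(ρt)_known − 3300 × (depth of known layers): K_A = 82698.3 − 3300×29.43 = −14420.7; K_B = 17832.48 − 3300×(2.457 + 6.128) = −10498.02.
Balance: K_A = K_B − x×(3300 − 1030), so x = (K_B − K_A)/(3300 − 1030) = 3922.68/2270 = 1.73 km.

1.73 km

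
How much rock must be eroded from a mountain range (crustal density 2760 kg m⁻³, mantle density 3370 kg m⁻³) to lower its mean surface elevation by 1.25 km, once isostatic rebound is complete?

6.91 km

Net drop Δ = e − u = e − e ρ_c/ρ_m = e (ρ_m − ρ_c)/ρ_m.
e = Δ ρ_m/(ρ_m − ρ_c) = 1.25 km × 3370/610 = 6.91 km.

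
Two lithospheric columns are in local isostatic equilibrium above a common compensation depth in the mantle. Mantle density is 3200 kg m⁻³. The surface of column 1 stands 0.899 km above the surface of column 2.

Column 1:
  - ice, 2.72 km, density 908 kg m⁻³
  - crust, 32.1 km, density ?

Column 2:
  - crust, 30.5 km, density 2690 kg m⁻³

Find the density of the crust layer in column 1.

2820 kg m⁻³

Take the compensation level at the base of the deeper column (depth z_c below the surface of column 1) and equate Σ ρ_i t_i down to z_c; mantle fills any gap and the z_c terms cancel.
Column 1: 2.72×908 + 32.1×ρ + (z_c − 34.82)×3200
Column 2: 0.899×0 + 30.5×2690 + (z_c − 0.899 − 30.5)×3200
The z_c×3200 term appears on both sides and cancels. Collect the known terms of each column as K = Σ(ρt)_known − 3200 × (depth of known layers): K_1 = 2469.76 − 3200×34.82 = −108954.24; K_2 = 82045 − 3200×(0.899 + 30.5) = −18431.8.
Balance: K_1 + 32.1×ρ = K_2, so ρ = (K_2 − K_1)/32.1 = 90522.4/32.1 = 2820 kg m⁻³.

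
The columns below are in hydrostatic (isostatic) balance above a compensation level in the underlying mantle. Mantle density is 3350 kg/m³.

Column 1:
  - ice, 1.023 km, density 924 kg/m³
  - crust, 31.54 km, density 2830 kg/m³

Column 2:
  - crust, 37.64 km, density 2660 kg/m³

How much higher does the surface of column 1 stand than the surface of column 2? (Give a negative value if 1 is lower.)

For any compensation level in the mantle, the mantle terms cancel and isostasy reduces to e = (Σt_1 − Σt_2) − (Σ(ρt)_1 − Σ(ρt)_2) / ρ_m.
Σt_1 = 32.563 km; Σt_2 = 37.64 km; Σ(ρt)_1 = 90203.452; Σ(ρt)_2 = 100122.4 (in km·kg/m³).
e = (32.563 − 37.64) − (90203.452 − 100122.4) / 3350 = −2.12 km.

−2.12 km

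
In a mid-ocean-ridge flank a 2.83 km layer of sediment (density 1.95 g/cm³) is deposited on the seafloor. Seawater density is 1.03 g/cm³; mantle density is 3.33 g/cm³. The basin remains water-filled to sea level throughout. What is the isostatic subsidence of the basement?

Submarine loading: the sediment displaces seawater, and the subsidence is in turn flooded, so s (ρ_m − ρ_w) = t (ρ_sed − ρ_w).
s = 2.83 km × (1.95 − 1.03) / (3.33 − 1.03) = 1.13 km.

1.13 km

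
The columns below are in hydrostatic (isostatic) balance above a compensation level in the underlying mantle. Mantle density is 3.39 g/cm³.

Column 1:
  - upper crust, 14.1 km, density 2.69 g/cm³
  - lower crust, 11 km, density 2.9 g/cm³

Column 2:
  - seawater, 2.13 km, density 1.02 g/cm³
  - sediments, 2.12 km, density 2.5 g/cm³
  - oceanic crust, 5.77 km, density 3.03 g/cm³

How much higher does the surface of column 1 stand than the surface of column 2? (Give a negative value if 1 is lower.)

1.84 km

For any compensation level in the mantle, the mantle terms cancel and isostasy reduces to e = (Σt_1 − Σt_2) − (Σ(ρt)_1 − Σ(ρt)_2) / ρ_m.
Σt_1 = 25.1 km; Σt_2 = 10.02 km; Σ(ρt)_1 = 69.829; Σ(ρt)_2 = 24.9557 (in km·g/cm³).
e = (25.1 − 10.02) − (69.829 − 24.9557) / 3.39 = 1.84 km.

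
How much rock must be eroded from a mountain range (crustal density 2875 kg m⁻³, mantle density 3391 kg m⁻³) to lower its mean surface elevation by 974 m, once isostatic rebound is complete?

Net drop Δ = e − u = e − e ρ_c/ρ_m = e (ρ_m − ρ_c)/ρ_m.
e = Δ ρ_m/(ρ_m − ρ_c) = 974 m × 3391/516 = 6400 m.

6400 m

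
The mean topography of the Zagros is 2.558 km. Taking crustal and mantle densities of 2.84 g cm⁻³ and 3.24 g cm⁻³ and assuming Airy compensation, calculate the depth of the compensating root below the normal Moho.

18.2 km

Balancing pressure at the compensation depth: the weight of the topography is balanced by the buoyancy of the root, ρ_c h = (ρ_m − ρ_c) r.
r = h · ρ_c / (ρ_m − ρ_c) = 2.558 km × 2.84 / (3.24 − 2.84) = 18.2 km.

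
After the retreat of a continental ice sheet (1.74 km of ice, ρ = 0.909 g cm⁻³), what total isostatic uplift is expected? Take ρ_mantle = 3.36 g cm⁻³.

0.471 km

Removing the load lets mantle flow back in; uplift u satisfies ρ_ice t = ρ_m u.
u = t ρ_ice/ρ_m = 1.74 km × 0.909/3.36 = 0.471 km.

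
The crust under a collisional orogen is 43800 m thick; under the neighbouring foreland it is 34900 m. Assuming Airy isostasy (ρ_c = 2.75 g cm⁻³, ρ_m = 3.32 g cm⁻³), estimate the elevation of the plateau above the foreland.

Excess crust Δ = 43800 m − 34900 m = 8900 m, split between elevation h and root r with h + r = Δ.
Airy balance ρ_c h = (ρ_m − ρ_c) r gives r = h ρ_c/(ρ_m − ρ_c), so h (1 + ρ_c/(ρ_m − ρ_c)) = Δ, i.e. h = Δ (ρ_m − ρ_c)/ρ_m.
h = 8900 m × 0.57/3.32 = 1530 m.

1530 m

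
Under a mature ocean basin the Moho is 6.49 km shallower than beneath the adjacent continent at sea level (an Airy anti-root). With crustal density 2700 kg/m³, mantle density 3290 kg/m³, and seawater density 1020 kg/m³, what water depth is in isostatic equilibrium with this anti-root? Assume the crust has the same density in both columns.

2.28 km

Replacing a thickness d of crust by seawater at the top must be balanced by replacing crust with mantle at the base: d (ρ_c − ρ_w) = a (ρ_m − ρ_c).
d = a (ρ_m − ρ_c)/(ρ_c − ρ_w) = 6.49 km × 590/1680 = 2.28 km.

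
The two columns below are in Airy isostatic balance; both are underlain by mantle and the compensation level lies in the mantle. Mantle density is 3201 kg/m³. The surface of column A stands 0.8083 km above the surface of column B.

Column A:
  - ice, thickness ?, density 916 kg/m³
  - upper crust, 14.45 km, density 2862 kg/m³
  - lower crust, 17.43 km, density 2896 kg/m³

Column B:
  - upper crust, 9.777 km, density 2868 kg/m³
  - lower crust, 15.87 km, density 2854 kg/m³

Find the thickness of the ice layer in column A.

0.497 km

Take the compensation level at the base of the deeper column (depth z_c below the surface of column A) and equate Σ ρ_i t_i down to z_c; mantle fills any gap and the z_c terms cancel.
Column A: x×916 + 14.45×2862 + 17.43×2896 + (z_c − 31.88 − x)×3201
Column B: 0.8083×0 + 9.777×2868 + 15.87×2854 + (z_c − 0.8083 − 25.647)×3201
The z_c×3201 term appears on both sides and cancels. Collect the known terms of each column as K = Σ(ρt)_known − 3201 × (depth of known layers): K_A = 91833.18 − 3201×31.88 = −10214.7; K_B = 73333.416 − 3201×(0.8083 + 25.647) = −11349.9993.
Balance: K_A − x×(3201 − 916) = K_B, so x = (K_A − K_B)/(3201 − 916) = 1135.3/2285 = 0.497 km.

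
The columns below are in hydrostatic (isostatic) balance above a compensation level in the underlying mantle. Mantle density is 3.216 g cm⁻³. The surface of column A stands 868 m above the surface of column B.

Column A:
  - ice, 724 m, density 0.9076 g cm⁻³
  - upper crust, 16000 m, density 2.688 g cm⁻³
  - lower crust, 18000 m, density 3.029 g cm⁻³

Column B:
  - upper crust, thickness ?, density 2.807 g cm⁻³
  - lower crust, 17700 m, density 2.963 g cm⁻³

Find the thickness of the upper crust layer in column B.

Take the compensation level at the base of the deeper column (depth z_c below the surface of column A) and equate Σ ρ_i t_i down to z_c; mantle fills any gap and the z_c terms cancel.
Column A: 724×0.9076 + 16000×2.688 + 18000×3.029 + (z_c − 34724)×3.216
Column B: 868×0 + x×2.807 + 17700×2.963 + (z_c − 868 − 17700 − x)×3.216
The z_c×3.216 term appears on both sides and cancels. Collect the known terms of each column as K = Σ(ρt)_known − 3.216 × (depth of known layers): K_A = 98187.1024 − 3.216×34724 = −13485.2816; K_B = 52445.1 − 3.216×(868 + 17700) = −7269.588.
Balance: K_A = K_B − x×(3.216 − 2.807), so x = (K_B − K_A)/(3.216 − 2.807) = 6215.69/0.409 = 15200 m.

15200 m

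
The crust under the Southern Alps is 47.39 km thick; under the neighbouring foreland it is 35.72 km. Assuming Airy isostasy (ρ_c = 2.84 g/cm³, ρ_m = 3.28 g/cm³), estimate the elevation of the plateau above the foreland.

Excess crust Δ = 47.39 km − 35.72 km = 11.67 km, split between elevation h and root r with h + r = Δ.
Airy balance ρ_c h = (ρ_m − ρ_c) r gives r = h ρ_c/(ρ_m − ρ_c), so h (1 + ρ_c/(ρ_m − ρ_c)) = Δ, i.e. h = Δ (ρ_m − ρ_c)/ρ_m.
h = 11.67 km × 0.44/3.28 = 1.57 km.

1.57 km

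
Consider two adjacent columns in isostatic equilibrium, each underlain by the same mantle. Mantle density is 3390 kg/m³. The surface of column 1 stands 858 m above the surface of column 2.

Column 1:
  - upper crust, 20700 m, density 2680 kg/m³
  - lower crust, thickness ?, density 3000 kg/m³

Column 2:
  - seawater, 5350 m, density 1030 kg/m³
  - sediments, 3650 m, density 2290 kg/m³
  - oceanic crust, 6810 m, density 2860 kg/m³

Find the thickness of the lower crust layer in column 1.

21700 m

Take the compensation level at the base of the deeper column (depth z_c below the surface of column 1) and equate Σ ρ_i t_i down to z_c; mantle fills any gap and the z_c terms cancel.
Column 1: 20700×2680 + x×3000 + (z_c − 20700 − x)×3390
Column 2: 858×0 + 5350×1030 + 3650×2290 + 6810×2860 + (z_c − 858 − 15810)×3390
The z_c×3390 term appears on both sides and cancels. Collect the known terms of each column as K = Σ(ρt)_known − 3390 × (depth of known layers): K_1 = 55476000 − 3390×20700 = −14697000; K_2 = 33345600 − 3390×(858 + 15810) = −23158920.
Balance: K_1 − x×(3390 − 3000) = K_2, so x = (K_1 − K_2)/(3390 − 3000) = 8461920/390 = 21700 m.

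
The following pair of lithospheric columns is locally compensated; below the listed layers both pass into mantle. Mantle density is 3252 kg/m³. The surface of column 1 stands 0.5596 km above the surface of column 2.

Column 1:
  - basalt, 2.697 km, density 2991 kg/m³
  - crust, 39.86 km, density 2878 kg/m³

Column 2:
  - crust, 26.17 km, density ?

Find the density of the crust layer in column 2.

Take the compensation level at the base of the deeper column (depth z_c below the surface of column 1) and equate Σ ρ_i t_i down to z_c; mantle fills any gap and the z_c terms cancel.
Column 1: 2.697×2991 + 39.86×2878 + (z_c − 42.557)×3252
Column 2: 0.5596×0 + 26.17×ρ + (z_c − 0.5596 − 26.17)×3252
The z_c×3252 term appears on both sides and cancels. Collect the known terms of each column as K = Σ(ρt)_known − 3252 × (depth of known layers): K_1 = 122783.807 − 3252×42.557 = −15611.557; K_2 = 0 − 3252×(0.5596 + 26.17) = −86924.6592.
Balance: K_1 = K_2 + 26.17×ρ, so ρ = (K_1 − K_2)/26.17 = 71313.1/26.17 = 2720 kg/m³.

2720 kg/m³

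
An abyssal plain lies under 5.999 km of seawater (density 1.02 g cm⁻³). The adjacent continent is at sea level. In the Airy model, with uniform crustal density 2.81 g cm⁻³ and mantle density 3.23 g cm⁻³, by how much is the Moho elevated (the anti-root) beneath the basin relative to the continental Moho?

25.6 km

For local isostatic compensation: replacing crust with seawater at the top is compensated by replacing crust with mantle at the base: d (ρ_c − ρ_w) = a (ρ_m − ρ_c).
a = d (ρ_c − ρ_w)/(ρ_m − ρ_c) = 5.999 km × 1.79/0.42 = 25.6 km.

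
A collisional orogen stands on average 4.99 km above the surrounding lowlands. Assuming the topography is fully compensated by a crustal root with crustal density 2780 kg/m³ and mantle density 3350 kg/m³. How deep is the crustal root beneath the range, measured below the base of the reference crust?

Balancing pressure at the compensation depth: the weight of the topography is balanced by the buoyancy of the root, ρ_c h = (ρ_m − ρ_c) r.
r = h · ρ_c / (ρ_m − ρ_c) = 4.99 km × 2780 / (3350 − 2780) = 24.3 km.

24.3 km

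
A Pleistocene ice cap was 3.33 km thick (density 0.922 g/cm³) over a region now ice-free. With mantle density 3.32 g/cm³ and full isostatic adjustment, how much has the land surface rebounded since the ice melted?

Removing the load lets mantle flow back in; uplift u satisfies ρ_ice t = ρ_m u.
u = t ρ_ice/ρ_m = 3.33 km × 0.922/3.32 = 0.925 km.

0.925 km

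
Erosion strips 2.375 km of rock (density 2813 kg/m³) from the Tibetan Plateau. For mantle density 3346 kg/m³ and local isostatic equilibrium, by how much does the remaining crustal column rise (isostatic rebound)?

2 km

Unloading: uplift u = e ρ_c/ρ_m = 2.375 km × 2813/3346 = 2 km.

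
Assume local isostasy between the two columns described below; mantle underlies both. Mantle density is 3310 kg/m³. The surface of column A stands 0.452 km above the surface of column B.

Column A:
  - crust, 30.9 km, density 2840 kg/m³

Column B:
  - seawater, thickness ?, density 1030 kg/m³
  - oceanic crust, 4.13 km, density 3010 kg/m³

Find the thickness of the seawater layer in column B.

5.17 km

Take the compensation level at the base of the deeper column (depth z_c below the surface of column A) and equate Σ ρ_i t_i down to z_c; mantle fills any gap and the z_c terms cancel.
Column A: 30.9×2840 + (z_c − 30.9)×3310
Column B: 0.452×0 + x×1030 + 4.13×3010 + (z_c − 0.452 − 4.13 − x)×3310
The z_c×3310 term appears on both sides and cancels. Collect the known terms of each column as K = Σ(ρt)_known − 3310 × (depth of known layers): K_A = 87756 − 3310×30.9 = −14523; K_B = 12431.3 − 3310×(0.452 + 4.13) = −2735.12.
Balance: K_A = K_B − x×(3310 − 1030), so x = (K_B − K_A)/(3310 − 1030) = 11787.9/2280 = 5.17 km.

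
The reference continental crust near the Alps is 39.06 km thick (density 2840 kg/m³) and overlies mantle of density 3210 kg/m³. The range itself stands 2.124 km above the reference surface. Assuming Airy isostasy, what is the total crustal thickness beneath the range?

Root depth r = h ρ_c / (ρ_m − ρ_c) = 2.124 km × 2840 / 370 = 16.3 km.
Total thickness = T + h + r = 39.06 km + 2.124 km + 16.3 km = 57.5 km.

57.5 km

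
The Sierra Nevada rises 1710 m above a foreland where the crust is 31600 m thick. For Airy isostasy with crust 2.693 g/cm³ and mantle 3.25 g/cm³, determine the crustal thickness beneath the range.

Root depth r = h ρ_c / (ρ_m − ρ_c) = 1710 m × 2.693 / 0.557 = 8268 m.
Total thickness = T + h + r = 31600 m + 1710 m + 8268 m = 41600 m.

41600 m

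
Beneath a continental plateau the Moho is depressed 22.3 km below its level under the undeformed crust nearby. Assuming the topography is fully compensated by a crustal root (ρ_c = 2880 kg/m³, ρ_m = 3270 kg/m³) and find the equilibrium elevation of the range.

3.02 km

Balancing pressure at the compensation depth: ρ_c h = (ρ_m − ρ_c) r.
h = r (ρ_m − ρ_c) / ρ_c = 22.3 km × (3270 − 2880) / 2880 = 3.02 km.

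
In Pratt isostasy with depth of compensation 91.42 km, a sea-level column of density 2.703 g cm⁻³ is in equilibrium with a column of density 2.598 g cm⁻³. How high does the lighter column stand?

ρ_ref D = ρ (D + h) → h = D (ρ_ref − ρ)/ρ.
h = 91.42 km × (2.703 − 2.598)/2.598 = 3.69 km.

3.69 km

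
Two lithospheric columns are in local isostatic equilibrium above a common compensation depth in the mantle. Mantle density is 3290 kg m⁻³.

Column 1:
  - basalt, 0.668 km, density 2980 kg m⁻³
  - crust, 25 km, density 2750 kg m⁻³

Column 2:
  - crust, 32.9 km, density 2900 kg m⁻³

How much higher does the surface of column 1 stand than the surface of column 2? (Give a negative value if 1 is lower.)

For any compensation level in the mantle, the mantle terms cancel and isostasy reduces to e = (Σt_1 − Σt_2) − (Σ(ρt)_1 − Σ(ρt)_2) / ρ_m.
Σt_1 = 25.668 km; Σt_2 = 32.9 km; Σ(ρt)_1 = 70740.64; Σ(ρt)_2 = 95410 (in km·kg m⁻³).
e = (25.668 − 32.9) − (70740.64 − 95410) / 3290 = 0.266 km.

0.266 km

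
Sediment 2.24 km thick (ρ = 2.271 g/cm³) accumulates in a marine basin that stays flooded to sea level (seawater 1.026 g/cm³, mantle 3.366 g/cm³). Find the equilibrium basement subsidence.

1.19 km

Submarine loading: the sediment displaces seawater, and the subsidence is in turn flooded, so s (ρ_m − ρ_w) = t (ρ_sed − ρ_w).
s = 2.24 km × (2.271 − 1.026) / (3.366 − 1.026) = 1.19 km.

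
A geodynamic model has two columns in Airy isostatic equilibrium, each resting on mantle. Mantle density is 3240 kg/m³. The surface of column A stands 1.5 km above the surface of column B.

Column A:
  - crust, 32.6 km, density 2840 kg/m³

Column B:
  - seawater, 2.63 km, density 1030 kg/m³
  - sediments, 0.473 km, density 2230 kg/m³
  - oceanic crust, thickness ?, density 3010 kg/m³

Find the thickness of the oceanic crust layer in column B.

Take the compensation level at the base of the deeper column (depth z_c below the surface of column A) and equate Σ ρ_i t_i down to z_c; mantle fills any gap and the z_c terms cancel.
Column A: 32.6×2840 + (z_c − 32.6)×3240
Column B: 1.5×0 + 2.63×1030 + 0.473×2230 + x×3010 + (z_c − 1.5 − 3.103 − x)×3240
The z_c×3240 term appears on both sides and cancels. Collect the known terms of each column as K = Σ(ρt)_known − 3240 × (depth of known layers): K_A = 92584 − 3240×32.6 = −13040; K_B = 3763.69 − 3240×(1.5 + 3.103) = −11150.03.
Balance: K_A = K_B − x×(3240 − 3010), so x = (K_B − K_A)/(3240 − 3010) = 1889.97/230 = 8.22 km.

8.22 km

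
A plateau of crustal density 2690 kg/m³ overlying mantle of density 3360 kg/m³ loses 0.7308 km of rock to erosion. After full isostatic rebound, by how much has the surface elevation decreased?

Rebound u = e ρ_c/ρ_m = 0.7308 km × 2690/3360 = 0.5851 km.
Net surface drop = e − u = 0.7308 km − 0.5851 km = e (ρ_m − ρ_c)/ρ_m = 0.146 km.

0.146 km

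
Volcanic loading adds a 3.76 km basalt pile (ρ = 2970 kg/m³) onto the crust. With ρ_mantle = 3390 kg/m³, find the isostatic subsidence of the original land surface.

Subaerial loading: s = t ρ_load / ρ_m.
s = 3.76 km × 2970/3390 = 3.29 km.

3.29 km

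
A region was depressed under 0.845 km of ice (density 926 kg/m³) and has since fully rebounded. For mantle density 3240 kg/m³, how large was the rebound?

0.242 km

Removing the load lets mantle flow back in; uplift u satisfies ρ_ice t = ρ_m u.
u = t ρ_ice/ρ_m = 0.845 km × 926/3240 = 0.242 km.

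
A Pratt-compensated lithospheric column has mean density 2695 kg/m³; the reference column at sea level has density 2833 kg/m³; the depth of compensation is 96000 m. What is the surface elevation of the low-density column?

4920 m

ρ_ref D = ρ (D + h) → h = D (ρ_ref − ρ)/ρ.
h = 96000 m × (2833 − 2695)/2695 = 4920 m.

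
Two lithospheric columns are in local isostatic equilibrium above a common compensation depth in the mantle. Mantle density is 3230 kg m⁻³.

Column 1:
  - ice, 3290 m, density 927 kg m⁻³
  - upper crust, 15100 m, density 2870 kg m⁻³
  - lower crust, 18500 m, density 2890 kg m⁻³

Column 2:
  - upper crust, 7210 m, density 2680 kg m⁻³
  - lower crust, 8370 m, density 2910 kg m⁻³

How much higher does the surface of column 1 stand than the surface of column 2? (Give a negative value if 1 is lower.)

3920 m

For any compensation level in the mantle, the mantle terms cancel and isostasy reduces to e = (Σt_1 − Σt_2) − (Σ(ρt)_1 − Σ(ρt)_2) / ρ_m.
Σt_1 = 36890 m; Σt_2 = 15580 m; Σ(ρt)_1 = 99851830; Σ(ρt)_2 = 43679500 (in m·kg m⁻³).
e = (36890 − 15580) − (99851830 − 43679500) / 3230 = 3920 m.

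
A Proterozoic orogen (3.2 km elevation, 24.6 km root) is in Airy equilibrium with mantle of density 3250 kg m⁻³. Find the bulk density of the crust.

2880 kg m⁻³

ρ_c h = (ρ_m − ρ_c) r → ρ_c (h + r) = ρ_m r → ρ_c = ρ_m r / (h + r).
ρ_c = 3250 × 24.6 km / (3.2 km + 24.6 km) = 2880 kg m⁻³.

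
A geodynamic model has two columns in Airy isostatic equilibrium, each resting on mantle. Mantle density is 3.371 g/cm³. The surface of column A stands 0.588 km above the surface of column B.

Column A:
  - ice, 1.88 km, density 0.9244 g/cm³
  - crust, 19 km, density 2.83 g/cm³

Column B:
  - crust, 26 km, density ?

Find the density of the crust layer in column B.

Take the compensation level at the base of the deeper column (depth z_c below the surface of column A) and equate Σ ρ_i t_i down to z_c; mantle fills any gap and the z_c terms cancel.
Column A: 1.88×0.9244 + 19×2.83 + (z_c − 20.88)×3.371
Column B: 0.588×0 + 26×ρ + (z_c − 0.588 − 26)×3.371
The z_c×3.371 term appears on both sides and cancels. Collect the known terms of each column as K = Σ(ρt)_known − 3.371 × (depth of known layers): K_A = 55.507872 − 3.371×20.88 = −14.878608; K_B = 0 − 3.371×(0.588 + 26) = −89.628148.
Balance: K_A = K_B + 26×ρ, so ρ = (K_A − K_B)/26 = 74.7495/26 = 2.87 g/cm³.

2.87 g/cm³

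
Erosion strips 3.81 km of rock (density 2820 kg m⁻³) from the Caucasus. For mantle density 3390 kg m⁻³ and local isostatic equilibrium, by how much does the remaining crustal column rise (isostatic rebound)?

3.17 km

Unloading: uplift u = e ρ_c/ρ_m = 3.81 km × 2820/3390 = 3.17 km.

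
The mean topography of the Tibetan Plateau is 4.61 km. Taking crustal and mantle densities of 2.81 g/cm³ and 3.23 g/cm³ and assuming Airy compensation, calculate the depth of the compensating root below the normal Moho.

30.8 km

For local isostatic compensation: the weight of the topography is balanced by the buoyancy of the root, ρ_c h = (ρ_m − ρ_c) r.
r = h · ρ_c / (ρ_m − ρ_c) = 4.61 km × 2.81 / (3.23 − 2.81) = 30.8 km.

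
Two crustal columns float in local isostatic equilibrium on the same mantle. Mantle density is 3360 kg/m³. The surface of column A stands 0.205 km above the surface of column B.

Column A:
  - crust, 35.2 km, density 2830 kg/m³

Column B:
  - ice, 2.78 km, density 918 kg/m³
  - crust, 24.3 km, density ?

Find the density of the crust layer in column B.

2900 kg/m³

Take the compensation level at the base of the deeper column (depth z_c below the surface of column A) and equate Σ ρ_i t_i down to z_c; mantle fills any gap and the z_c terms cancel.
Column A: 35.2×2830 + (z_c − 35.2)×3360
Column B: 0.205×0 + 2.78×918 + 24.3×ρ + (z_c − 0.205 − 27.08)×3360
The z_c×3360 term appears on both sides and cancels. Collect the known terms of each column as K = Σ(ρt)_known − 3360 × (depth of known layers): K_A = 99616 − 3360×35.2 = −18656; K_B = 2552.04 − 3360×(0.205 + 27.08) = −89125.56.
Balance: K_A = K_B + 24.3×ρ, so ρ = (K_A − K_B)/24.3 = 70469.6/24.3 = 2900 kg/m³.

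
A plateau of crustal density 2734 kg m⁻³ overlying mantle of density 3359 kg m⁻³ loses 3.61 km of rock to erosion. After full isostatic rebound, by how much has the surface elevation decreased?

Rebound u = e ρ_c/ρ_m = 3.61 km × 2734/3359 = 2.938 km.
Net surface drop = e − u = 3.61 km − 2.938 km = e (ρ_m − ρ_c)/ρ_m = 0.672 km.

0.672 km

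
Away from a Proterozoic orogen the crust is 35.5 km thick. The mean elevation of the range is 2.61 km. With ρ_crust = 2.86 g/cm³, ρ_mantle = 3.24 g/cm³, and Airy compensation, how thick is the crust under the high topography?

57.8 km

Root depth r = h ρ_c / (ρ_m − ρ_c) = 2.61 km × 2.86 / 0.38 = 19.64 km.
Total thickness = T + h + r = 35.5 km + 2.61 km + 19.64 km = 57.8 km.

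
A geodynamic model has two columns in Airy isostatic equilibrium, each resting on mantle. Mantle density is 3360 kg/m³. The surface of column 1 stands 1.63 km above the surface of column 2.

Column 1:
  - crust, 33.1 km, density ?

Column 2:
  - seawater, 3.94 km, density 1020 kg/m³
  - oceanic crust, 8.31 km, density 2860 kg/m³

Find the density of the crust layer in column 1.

Take the compensation level at the base of the deeper column (depth z_c below the surface of column 1) and equate Σ ρ_i t_i down to z_c; mantle fills any gap and the z_c terms cancel.
Column 1: 33.1×ρ + (z_c − 33.1)×3360
Column 2: 1.63×0 + 3.94×1020 + 8.31×2860 + (z_c − 1.63 − 12.25)×3360
The z_c×3360 term appears on both sides and cancels. Collect the known terms of each column as K = Σ(ρt)_known − 3360 × (depth of known layers): K_1 = 0 − 3360×33.1 = −111216; K_2 = 27785.4 − 3360×(1.63 + 12.25) = −18851.4.
Balance: K_1 + 33.1×ρ = K_2, so ρ = (K_2 − K_1)/33.1 = 92364.6/33.1 = 2790 kg/m³.

2790 kg/m³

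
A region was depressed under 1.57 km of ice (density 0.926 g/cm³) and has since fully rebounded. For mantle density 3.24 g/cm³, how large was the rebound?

0.449 km

Removing the load lets mantle flow back in; uplift u satisfies ρ_ice t = ρ_m u.
u = t ρ_ice/ρ_m = 1.57 km × 0.926/3.24 = 0.449 km.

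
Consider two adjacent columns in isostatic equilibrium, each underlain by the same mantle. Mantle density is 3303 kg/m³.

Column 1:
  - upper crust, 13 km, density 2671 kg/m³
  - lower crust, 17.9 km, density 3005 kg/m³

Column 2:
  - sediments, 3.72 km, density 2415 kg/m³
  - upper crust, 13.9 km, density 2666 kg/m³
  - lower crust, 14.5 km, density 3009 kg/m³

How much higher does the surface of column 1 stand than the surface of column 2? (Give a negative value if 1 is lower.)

For any compensation level in the mantle, the mantle terms cancel and isostasy reduces to e = (Σt_1 − Σt_2) − (Σ(ρt)_1 − Σ(ρt)_2) / ρ_m.
Σt_1 = 30.9 km; Σt_2 = 32.12 km; Σ(ρt)_1 = 88512.5; Σ(ρt)_2 = 89671.7 (in km·kg/m³).
e = (30.9 − 32.12) − (88512.5 − 89671.7) / 3303 = −0.869 km.

−0.869 km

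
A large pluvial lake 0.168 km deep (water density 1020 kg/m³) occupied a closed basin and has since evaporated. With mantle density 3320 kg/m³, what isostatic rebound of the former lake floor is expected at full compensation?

u = d ρ_w/ρ_m = 0.168 km × 1020/3320 = 0.0516 km.

0.0516 km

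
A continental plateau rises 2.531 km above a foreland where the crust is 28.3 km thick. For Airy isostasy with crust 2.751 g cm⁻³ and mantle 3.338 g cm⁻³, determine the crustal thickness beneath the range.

Root depth r = h ρ_c / (ρ_m − ρ_c) = 2.531 km × 2.751 / 0.587 = 11.86 km.
Total thickness = T + h + r = 28.3 km + 2.531 km + 11.86 km = 42.7 km.

42.7 km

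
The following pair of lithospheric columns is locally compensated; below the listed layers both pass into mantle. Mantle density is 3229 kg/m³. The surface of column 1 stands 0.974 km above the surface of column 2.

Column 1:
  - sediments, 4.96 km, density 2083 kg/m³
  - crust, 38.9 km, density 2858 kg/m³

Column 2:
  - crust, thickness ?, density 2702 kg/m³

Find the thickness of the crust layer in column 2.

Take the compensation level at the base of the deeper column (depth z_c below the surface of column 1) and equate Σ ρ_i t_i down to z_c; mantle fills any gap and the z_c terms cancel.
Column 1: 4.96×2083 + 38.9×2858 + (z_c − 43.86)×3229
Column 2: 0.974×0 + x×2702 + (z_c − 0.974 − 0 − x)×3229
The z_c×3229 term appears on both sides and cancels. Collect the known terms of each column as K = Σ(ρt)_known − 3229 × (depth of known layers): K_1 = 121507.88 − 3229×43.86 = −20116.06; K_2 = 0 − 3229×(0.974 + 0) = −3145.046.
Balance: K_1 = K_2 − x×(3229 − 2702), so x = (K_2 − K_1)/(3229 − 2702) = 16971/527 = 32.2 km.

32.2 km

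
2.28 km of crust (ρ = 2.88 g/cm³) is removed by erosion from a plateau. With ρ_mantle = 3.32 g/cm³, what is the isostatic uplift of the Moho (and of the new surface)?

Unloading: uplift u = e ρ_c/ρ_m = 2.28 km × 2.88/3.32 = 1.98 km.

1.98 km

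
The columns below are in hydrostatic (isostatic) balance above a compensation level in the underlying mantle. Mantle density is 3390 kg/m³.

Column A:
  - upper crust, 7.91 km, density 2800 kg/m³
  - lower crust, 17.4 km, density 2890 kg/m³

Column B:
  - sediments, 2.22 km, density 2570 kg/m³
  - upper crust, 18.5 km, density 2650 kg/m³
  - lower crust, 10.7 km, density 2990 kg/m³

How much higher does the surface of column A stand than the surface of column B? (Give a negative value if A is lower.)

For any compensation level in the mantle, the mantle terms cancel and isostasy reduces to e = (Σt_A − Σt_B) − (Σ(ρt)_A − Σ(ρt)_B) / ρ_m.
Σt_A = 25.31 km; Σt_B = 31.42 km; Σ(ρt)_A = 72434; Σ(ρt)_B = 86723.4 (in km·kg/m³).
e = (25.31 − 31.42) − (72434 − 86723.4) / 3390 = −1.89 km.

−1.89 km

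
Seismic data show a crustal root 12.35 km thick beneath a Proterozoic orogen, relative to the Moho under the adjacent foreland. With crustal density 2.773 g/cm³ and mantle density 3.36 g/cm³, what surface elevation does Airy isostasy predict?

For local isostatic compensation: ρ_c h = (ρ_m − ρ_c) r.
h = r (ρ_m − ρ_c) / ρ_c = 12.35 km × (3.36 − 2.773) / 2.773 = 2.61 km.

2.61 km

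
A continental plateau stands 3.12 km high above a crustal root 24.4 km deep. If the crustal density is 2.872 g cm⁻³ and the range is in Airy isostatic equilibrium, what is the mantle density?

3.24 g cm⁻³

Airy balance: ρ_c h = (ρ_m − ρ_c) r → ρ_m = ρ_c (1 + h/r).
ρ_m = 2.872 × (1 + 3.12 km/24.4 km) = 3.24 g cm⁻³.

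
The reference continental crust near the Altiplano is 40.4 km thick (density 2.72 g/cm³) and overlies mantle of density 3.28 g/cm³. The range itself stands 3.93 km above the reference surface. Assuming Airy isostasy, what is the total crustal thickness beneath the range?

63.4 km

Root depth r = h ρ_c / (ρ_m − ρ_c) = 3.93 km × 2.72 / 0.56 = 19.09 km.
Total thickness = T + h + r = 40.4 km + 3.93 km + 19.09 km = 63.4 km.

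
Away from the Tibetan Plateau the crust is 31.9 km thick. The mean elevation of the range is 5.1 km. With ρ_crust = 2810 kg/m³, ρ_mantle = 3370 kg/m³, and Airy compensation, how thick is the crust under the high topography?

62.6 km

Root depth r = h ρ_c / (ρ_m − ρ_c) = 5.1 km × 2810 / 560 = 25.59 km.
Total thickness = T + h + r = 31.9 km + 5.1 km + 25.59 km = 62.6 km.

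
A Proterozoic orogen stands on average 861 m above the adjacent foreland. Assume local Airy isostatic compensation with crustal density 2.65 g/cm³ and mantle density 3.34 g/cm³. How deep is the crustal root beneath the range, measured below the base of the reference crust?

For local isostatic compensation: the weight of the topography is balanced by the buoyancy of the root, ρ_c h = (ρ_m − ρ_c) r.
r = h · ρ_c / (ρ_m − ρ_c) = 861 m × 2.65 / (3.34 − 2.65) = 3310 m.

3310 m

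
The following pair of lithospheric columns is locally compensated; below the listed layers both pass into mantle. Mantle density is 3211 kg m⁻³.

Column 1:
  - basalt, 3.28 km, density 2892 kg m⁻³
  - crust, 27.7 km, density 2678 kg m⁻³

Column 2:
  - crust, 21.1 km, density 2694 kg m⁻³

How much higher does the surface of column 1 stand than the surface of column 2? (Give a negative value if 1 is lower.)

For any compensation level in the mantle, the mantle terms cancel and isostasy reduces to e = (Σt_1 − Σt_2) − (Σ(ρt)_1 − Σ(ρt)_2) / ρ_m.
Σt_1 = 30.98 km; Σt_2 = 21.1 km; Σ(ρt)_1 = 83666.36; Σ(ρt)_2 = 56843.4 (in km·kg m⁻³).
e = (30.98 − 21.1) − (83666.36 − 56843.4) / 3211 = 1.53 km.

1.53 km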